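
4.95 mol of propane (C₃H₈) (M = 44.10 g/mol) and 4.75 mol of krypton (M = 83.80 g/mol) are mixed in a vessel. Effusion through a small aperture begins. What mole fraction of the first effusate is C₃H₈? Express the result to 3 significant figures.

0.590

Rate_i ∝ x_i/√M_i (Graham's law weighted by mole fraction), so the effusate composition follows n_i/√M_i.
Mole fraction of C₃H₈ in the effusate = (n_C₃H₈/√M_C₃H₈) / (n_C₃H₈/√M_C₃H₈ + n_Kr/√M_Kr)
= (4.95/√44.10) / (4.95/√44.10 + 4.75/√83.80) = 0.7454/(0.7454 + 0.5189) = 0.590.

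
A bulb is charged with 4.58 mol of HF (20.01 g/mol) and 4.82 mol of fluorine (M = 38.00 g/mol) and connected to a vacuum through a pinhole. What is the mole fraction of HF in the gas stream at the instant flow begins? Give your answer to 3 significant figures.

The effusion rate of species i is ∝ p_i/√M_i ∝ n_i/√M_i.
x_HF(eff) = (n_HF/√M_HF) / (n_HF/√M_HF + n_F₂/√M_F₂)
= (4.58/√20.01) / (4.58/√20.01 + 4.82/√38.00) = 1.024/(1.024 + 0.7819) = 0.567.

0.567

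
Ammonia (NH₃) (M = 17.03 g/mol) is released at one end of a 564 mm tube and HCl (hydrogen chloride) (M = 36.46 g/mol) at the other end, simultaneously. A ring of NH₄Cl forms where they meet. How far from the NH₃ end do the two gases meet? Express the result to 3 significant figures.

Distances travelled in equal time are proportional to diffusion rates, so d_NH₃/d_HCl = √(M_HCl/M_NH₃) = √(36.46/17.03) = 1.463.
With d_NH₃ + d_HCl = 564 mm, d_HCl = 564/(1 + 1.463) = 229.0 mm.
d_NH₃ = 564 − 229.0 = 335 mm.

335 mm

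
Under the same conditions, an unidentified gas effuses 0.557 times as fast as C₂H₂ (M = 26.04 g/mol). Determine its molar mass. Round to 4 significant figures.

83.93 g/mol

Using Graham's law: rate_X/rate_C₂H₂ = √(M_C₂H₂/M_X).
0.557 = √(26.04/M_X)
M_X = 26.04 / 0.557² = 26.04 / 0.3102 = 83.93 g/mol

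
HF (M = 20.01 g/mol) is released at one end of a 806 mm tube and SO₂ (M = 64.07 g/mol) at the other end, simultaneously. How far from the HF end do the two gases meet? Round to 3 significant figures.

517 mm

Graham's law gives d_HF/d_SO₂ = rate_HF/rate_SO₂ = √(M_SO₂/M_HF) = √(64.07/20.01) = 1.789.
With d_HF + d_SO₂ = 806 mm, d_SO₂ = 806/(1 + 1.789) = 289.0 mm.
d_HF = 806 − 289.0 = 517 mm.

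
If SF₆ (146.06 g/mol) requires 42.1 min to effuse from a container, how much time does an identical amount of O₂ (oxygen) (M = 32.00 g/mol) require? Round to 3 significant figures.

Since effusion rate ∝ 1/√M, t_O₂/t_SF₆ = √(M_O₂/M_SF₆) = √(32.00/146.06) = √0.2191 = 0.4681.
So the time for O₂ is 42.1 × 0.4681 = 19.7 min.

19.7 min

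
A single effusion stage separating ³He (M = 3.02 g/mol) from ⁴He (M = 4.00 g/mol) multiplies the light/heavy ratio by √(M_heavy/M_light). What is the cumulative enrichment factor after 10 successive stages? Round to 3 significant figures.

4.08

Each stage multiplies the ratio by α = √(4.00/3.02), so after 10 stages the overall factor is α^10 = (4.00/3.02)^(10/2).
= 1.32450^5 = 4.08.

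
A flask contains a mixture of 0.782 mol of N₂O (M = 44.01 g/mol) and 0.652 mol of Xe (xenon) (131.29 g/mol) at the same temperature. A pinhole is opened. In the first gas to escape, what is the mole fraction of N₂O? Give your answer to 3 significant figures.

Rate_i ∝ x_i/√M_i (Graham's law weighted by mole fraction), so the effusate composition follows n_i/√M_i.
Mole fraction of N₂O in the effusate = (n_N₂O/√M_N₂O) / (n_N₂O/√M_N₂O + n_Xe/√M_Xe)
= (0.782/√44.01) / (0.782/√44.01 + 0.652/√131.29) = 0.1179/(0.1179 + 0.05690) = 0.674.

0.674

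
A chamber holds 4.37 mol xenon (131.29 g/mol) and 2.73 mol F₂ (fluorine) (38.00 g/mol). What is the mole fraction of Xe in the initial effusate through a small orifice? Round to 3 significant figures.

Each component's effusion rate ∝ (its partial pressure)·(1/√M) ∝ n_i/√M_i.
So x_Xe in the escaping gas = (n_Xe/√M_Xe) / Σ(n_i/√M_i)
= (4.37/√131.29) / (4.37/√131.29 + 2.73/√38.00) = 0.3814/(0.3814 + 0.4429) = 0.463.

0.463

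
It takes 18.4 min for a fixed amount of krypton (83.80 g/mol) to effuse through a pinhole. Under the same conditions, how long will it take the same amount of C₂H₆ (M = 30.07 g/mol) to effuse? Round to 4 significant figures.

11.02 min

Graham's law gives t_C₂H₆/t_Kr = √(M_C₂H₆/M_Kr) = √(30.07/83.80) = √0.3588 = 0.5990.
So the time for C₂H₆ is 18.4 × 0.5990 = 11.02 min.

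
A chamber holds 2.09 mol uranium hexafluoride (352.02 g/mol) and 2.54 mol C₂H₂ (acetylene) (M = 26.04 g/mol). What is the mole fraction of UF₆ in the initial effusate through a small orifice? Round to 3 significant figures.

0.183

The effusion rate of species i is ∝ p_i/√M_i ∝ n_i/√M_i.
So x_UF₆ in the escaping gas = (n_UF₆/√M_UF₆) / Σ(n_i/√M_i)
= (2.09/√352.02) / (2.09/√352.02 + 2.54/√26.04) = 0.1114/(0.1114 + 0.4978) = 0.183.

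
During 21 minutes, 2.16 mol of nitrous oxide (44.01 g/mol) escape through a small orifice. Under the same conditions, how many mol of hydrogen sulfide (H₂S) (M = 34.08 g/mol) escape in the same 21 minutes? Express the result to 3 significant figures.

2.45 mol

By Graham's law, rate_H₂S/rate_N₂O = √(M_N₂O/M_H₂S) = √(44.01/34.08) = √1.291 = 1.136.
So the amount for H₂S is 2.16 × 1.136 = 2.45 mol.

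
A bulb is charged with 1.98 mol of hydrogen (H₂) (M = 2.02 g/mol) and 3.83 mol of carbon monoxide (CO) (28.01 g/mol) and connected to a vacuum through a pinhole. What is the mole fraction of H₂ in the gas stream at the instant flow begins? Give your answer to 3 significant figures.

0.658

Effusion rate of each component ∝ n_i/√M_i (partial pressure × 1/√M).
So x_H₂ in the escaping gas = (n_H₂/√M_H₂) / Σ(n_i/√M_i)
= (1.98/√2.02) / (1.98/√2.02 + 3.83/√28.01) = 1.393/(1.393 + 0.7237) = 0.658.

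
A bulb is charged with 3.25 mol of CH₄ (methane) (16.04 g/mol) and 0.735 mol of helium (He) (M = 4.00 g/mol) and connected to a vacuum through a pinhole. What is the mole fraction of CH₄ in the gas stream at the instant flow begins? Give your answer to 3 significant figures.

Each component's effusion rate ∝ (its partial pressure)·(1/√M) ∝ n_i/√M_i.
x_CH₄(eff) = (n_CH₄/√M_CH₄) / (n_CH₄/√M_CH₄ + n_He/√M_He)
= (3.25/√16.04) / (3.25/√16.04 + 0.735/√4.00) = 0.8115/(0.8115 + 0.3675) = 0.688.

0.688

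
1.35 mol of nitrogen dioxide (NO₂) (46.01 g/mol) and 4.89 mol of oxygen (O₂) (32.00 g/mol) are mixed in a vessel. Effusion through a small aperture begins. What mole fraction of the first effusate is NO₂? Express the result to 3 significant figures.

The effusion rate of species i is ∝ p_i/√M_i ∝ n_i/√M_i.
Mole fraction of NO₂ in the effusate = (n_NO₂/√M_NO₂) / (n_NO₂/√M_NO₂ + n_O₂/√M_O₂)
= (1.35/√46.01) / (1.35/√46.01 + 4.89/√32.00) = 0.1990/(0.1990 + 0.8644) = 0.187.

0.187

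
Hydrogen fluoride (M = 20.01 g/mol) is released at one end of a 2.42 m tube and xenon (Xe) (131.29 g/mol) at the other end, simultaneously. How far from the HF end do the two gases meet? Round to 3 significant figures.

Graham's law gives d_HF/d_Xe = rate_HF/rate_Xe = √(M_Xe/M_HF) = √(131.29/20.01) = 2.561.
With d_HF + d_Xe = 2.42 m, d_Xe = 2.42/(1 + 2.561) = 0.6795 m.
d_HF = 2.42 − 0.6795 = 1.74 m.

1.74 m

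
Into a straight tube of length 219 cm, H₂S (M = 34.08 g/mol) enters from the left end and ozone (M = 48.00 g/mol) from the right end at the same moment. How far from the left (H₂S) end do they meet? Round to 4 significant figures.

118.9 cm

Graham's law gives d_H₂S/d_O₃ = rate_H₂S/rate_O₃ = √(M_O₃/M_H₂S) = √(48.00/34.08) = 1.187.
With d_H₂S + d_O₃ = 219 cm, d_O₃ = 219/(1 + 1.187) = 100.1 cm.
d_H₂S = 219 − 100.1 = 118.9 cm.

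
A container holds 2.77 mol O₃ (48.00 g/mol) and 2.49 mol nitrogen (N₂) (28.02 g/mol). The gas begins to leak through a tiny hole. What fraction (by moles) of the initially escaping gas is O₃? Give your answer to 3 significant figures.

Rate_i ∝ x_i/√M_i (Graham's law weighted by mole fraction), so the effusate composition follows n_i/√M_i.
x_O₃(eff) = (n_O₃/√M_O₃) / (n_O₃/√M_O₃ + n_N₂/√M_N₂)
= (2.77/√48.00) / (2.77/√48.00 + 2.49/√28.02) = 0.3998/(0.3998 + 0.4704) = 0.459.

0.459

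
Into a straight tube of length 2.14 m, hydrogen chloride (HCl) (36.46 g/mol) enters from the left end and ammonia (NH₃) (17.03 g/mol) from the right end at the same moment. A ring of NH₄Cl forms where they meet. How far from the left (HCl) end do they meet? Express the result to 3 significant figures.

The fronts meet when d_HCl + d_NH₃ = L with d_HCl/d_NH₃ = √(M_NH₃/M_HCl) (Graham's law). Here √(M_NH₃/M_HCl) = √(17.03/36.46) = 0.6834.
With d_HCl + d_NH₃ = 2.14 m, d_NH₃ = 2.14/(1 + 0.6834) = 1.271 m.
d_HCl = 2.14 − 1.271 = 0.869 m.

0.869 m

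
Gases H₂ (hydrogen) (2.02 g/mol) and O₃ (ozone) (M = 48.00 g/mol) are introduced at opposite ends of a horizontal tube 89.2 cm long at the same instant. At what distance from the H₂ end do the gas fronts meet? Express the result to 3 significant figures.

In equal time, each gas travels a distance ∝ its rate ∝ 1/√M, so d_H₂/d_O₃ = √(M_O₃/M_H₂) = √(48.00/2.02) = 4.875.
With d_H₂ + d_O₃ = 89.2 cm, d_O₃ = 89.2/(1 + 4.875) = 15.18 cm.
d_H₂ = 89.2 − 15.18 = 74.0 cm.

74.0 cm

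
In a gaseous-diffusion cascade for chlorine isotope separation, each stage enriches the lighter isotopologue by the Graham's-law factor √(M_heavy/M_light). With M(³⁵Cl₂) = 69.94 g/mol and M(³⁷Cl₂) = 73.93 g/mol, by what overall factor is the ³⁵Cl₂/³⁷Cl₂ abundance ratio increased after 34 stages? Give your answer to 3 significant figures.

2.57

Each stage multiplies the ratio by α = √(73.93/69.94), so after 34 stages the overall factor is α^34 = (73.93/69.94)^(34/2).
= 1.05705^17 = 2.57.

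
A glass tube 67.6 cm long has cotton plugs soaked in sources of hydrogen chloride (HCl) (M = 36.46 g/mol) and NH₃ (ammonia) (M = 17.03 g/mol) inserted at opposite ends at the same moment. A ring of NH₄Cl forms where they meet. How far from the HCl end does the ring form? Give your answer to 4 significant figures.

In equal time, each gas travels a distance ∝ its rate ∝ 1/√M, so d_HCl/d_NH₃ = √(M_NH₃/M_HCl) = √(17.03/36.46) = 0.6834.
With d_HCl + d_NH₃ = 67.6 cm, d_NH₃ = 67.6/(1 + 0.6834) = 40.16 cm.
d_HCl = 67.6 − 40.16 = 27.44 cm.

27.44 cm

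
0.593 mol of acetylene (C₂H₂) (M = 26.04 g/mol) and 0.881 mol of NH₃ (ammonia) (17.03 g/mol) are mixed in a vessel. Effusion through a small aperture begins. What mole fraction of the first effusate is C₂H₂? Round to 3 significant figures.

0.352

Rate_i ∝ x_i/√M_i (Graham's law weighted by mole fraction), so the effusate composition follows n_i/√M_i.
So x_C₂H₂ in the escaping gas = (n_C₂H₂/√M_C₂H₂) / Σ(n_i/√M_i)
= (0.593/√26.04) / (0.593/√26.04 + 0.881/√17.03) = 0.1162/(0.1162 + 0.2135) = 0.352.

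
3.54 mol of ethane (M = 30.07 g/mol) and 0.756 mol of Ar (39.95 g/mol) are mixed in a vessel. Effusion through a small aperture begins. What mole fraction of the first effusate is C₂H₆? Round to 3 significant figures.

0.844

The effusion rate of species i is ∝ p_i/√M_i ∝ n_i/√M_i.
x_C₂H₆(eff) = (n_C₂H₆/√M_C₂H₆) / (n_C₂H₆/√M_C₂H₆ + n_Ar/√M_Ar)
= (3.54/√30.07) / (3.54/√30.07 + 0.756/√39.95) = 0.6456/(0.6456 + 0.1196) = 0.844.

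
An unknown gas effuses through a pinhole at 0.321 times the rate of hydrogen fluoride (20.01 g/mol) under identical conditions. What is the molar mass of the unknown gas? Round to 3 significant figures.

By Graham's law, rate_X/rate_HF = √(M_HF/M_X).
0.321 = √(20.01/M_X)
M_X = 20.01 / 0.321² = 20.01 / 0.1030 = 194 g/mol

194 g/mol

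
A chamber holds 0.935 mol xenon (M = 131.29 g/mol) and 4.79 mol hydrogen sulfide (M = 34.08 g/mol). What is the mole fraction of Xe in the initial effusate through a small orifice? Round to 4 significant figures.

Effusion rate of each component ∝ n_i/√M_i (partial pressure × 1/√M).
Mole fraction of Xe in the effusate = (n_Xe/√M_Xe) / (n_Xe/√M_Xe + n_H₂S/√M_H₂S)
= (0.935/√131.29) / (0.935/√131.29 + 4.79/√34.08) = 0.08160/(0.08160 + 0.8205) = 0.09046.

0.09046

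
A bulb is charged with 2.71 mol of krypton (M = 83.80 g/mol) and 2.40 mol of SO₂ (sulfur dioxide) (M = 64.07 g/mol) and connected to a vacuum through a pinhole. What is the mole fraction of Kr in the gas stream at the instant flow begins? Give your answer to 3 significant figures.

0.497

The effusion rate of species i is ∝ p_i/√M_i ∝ n_i/√M_i.
x_Kr(eff) = (n_Kr/√M_Kr) / (n_Kr/√M_Kr + n_SO₂/√M_SO₂)
= (2.71/√83.80) / (2.71/√83.80 + 2.40/√64.07) = 0.2960/(0.2960 + 0.2998) = 0.497.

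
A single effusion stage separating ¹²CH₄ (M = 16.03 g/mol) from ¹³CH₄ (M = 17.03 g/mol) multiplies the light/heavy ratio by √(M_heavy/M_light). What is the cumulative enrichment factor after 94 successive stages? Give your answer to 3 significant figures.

Each stage multiplies the ratio by α = √(17.03/16.03), so after 94 stages the overall factor is α^94 = (17.03/16.03)^(94/2).
= 1.06238^47 = 17.2.

17.2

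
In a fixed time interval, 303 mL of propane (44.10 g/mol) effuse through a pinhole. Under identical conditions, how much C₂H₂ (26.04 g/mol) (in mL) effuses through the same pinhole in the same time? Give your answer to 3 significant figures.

From Graham's law, rate_C₂H₂/rate_C₃H₈ = √(M_C₃H₈/M_C₂H₂) = √(44.10/26.04) = √1.694 = 1.301.
So the volume for C₂H₂ is 303 × 1.301 = 394 mL.

394 mL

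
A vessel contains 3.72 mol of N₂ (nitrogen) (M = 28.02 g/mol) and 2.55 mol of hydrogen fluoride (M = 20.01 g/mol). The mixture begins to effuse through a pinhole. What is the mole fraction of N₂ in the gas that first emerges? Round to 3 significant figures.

Effusion rate of each component ∝ n_i/√M_i (partial pressure × 1/√M).
Mole fraction of N₂ in the effusate = (n_N₂/√M_N₂) / (n_N₂/√M_N₂ + n_HF/√M_HF)
= (3.72/√28.02) / (3.72/√28.02 + 2.55/√20.01) = 0.7028/(0.7028 + 0.5701) = 0.552.

0.552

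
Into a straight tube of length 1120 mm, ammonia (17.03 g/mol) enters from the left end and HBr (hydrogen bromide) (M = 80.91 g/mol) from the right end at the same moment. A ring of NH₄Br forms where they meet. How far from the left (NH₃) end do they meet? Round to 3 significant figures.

768 mm

Graham's law gives d_NH₃/d_HBr = rate_NH₃/rate_HBr = √(M_HBr/M_NH₃) = √(80.91/17.03) = 2.180.
With d_NH₃ + d_HBr = 1120 mm, d_HBr = 1120/(1 + 2.180) = 352.2 mm.
d_NH₃ = 1120 − 352.2 = 768 mm.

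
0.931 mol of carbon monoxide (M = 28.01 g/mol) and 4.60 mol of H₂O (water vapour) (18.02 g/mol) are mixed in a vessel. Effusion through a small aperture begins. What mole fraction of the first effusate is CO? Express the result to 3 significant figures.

0.140

The effusion rate of species i is ∝ p_i/√M_i ∝ n_i/√M_i.
Mole fraction of CO in the effusate = (n_CO/√M_CO) / (n_CO/√M_CO + n_H₂O/√M_H₂O)
= (0.931/√28.01) / (0.931/√28.01 + 4.60/√18.02) = 0.1759/(0.1759 + 1.084) = 0.140.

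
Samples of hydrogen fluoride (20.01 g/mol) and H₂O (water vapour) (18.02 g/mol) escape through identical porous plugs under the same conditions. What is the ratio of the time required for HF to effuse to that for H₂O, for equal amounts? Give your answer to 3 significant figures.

From Graham's law, t_HF/t_H₂O = √(M_HF/M_H₂O) = √(20.01/18.02) = √1.110 = 1.05.

1.05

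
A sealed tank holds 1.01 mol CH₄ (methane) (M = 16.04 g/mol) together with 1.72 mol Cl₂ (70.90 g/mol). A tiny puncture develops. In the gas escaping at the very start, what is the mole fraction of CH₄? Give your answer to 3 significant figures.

0.552

The effusion rate of species i is ∝ p_i/√M_i ∝ n_i/√M_i.
x_CH₄(eff) = (n_CH₄/√M_CH₄) / (n_CH₄/√M_CH₄ + n_Cl₂/√M_Cl₂)
= (1.01/√16.04) / (1.01/√16.04 + 1.72/√70.90) = 0.2522/(0.2522 + 0.2043) = 0.552.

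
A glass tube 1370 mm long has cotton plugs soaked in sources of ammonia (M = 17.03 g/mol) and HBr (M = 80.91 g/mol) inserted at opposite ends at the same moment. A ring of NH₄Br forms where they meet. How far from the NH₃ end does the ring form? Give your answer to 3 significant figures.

Graham's law gives d_NH₃/d_HBr = rate_NH₃/rate_HBr = √(M_HBr/M_NH₃) = √(80.91/17.03) = 2.180.
With d_NH₃ + d_HBr = 1370 mm, d_HBr = 1370/(1 + 2.180) = 430.9 mm.
d_NH₃ = 1370 − 430.9 = 939 mm.

939 mm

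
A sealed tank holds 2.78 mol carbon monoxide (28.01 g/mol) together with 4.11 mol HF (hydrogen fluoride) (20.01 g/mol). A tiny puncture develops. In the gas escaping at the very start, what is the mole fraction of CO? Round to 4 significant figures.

The effusion rate of species i is ∝ p_i/√M_i ∝ n_i/√M_i.
Mole fraction of CO in the effusate = (n_CO/√M_CO) / (n_CO/√M_CO + n_HF/√M_HF)
= (2.78/√28.01) / (2.78/√28.01 + 4.11/√20.01) = 0.5253/(0.5253 + 0.9188) = 0.3637.

0.3637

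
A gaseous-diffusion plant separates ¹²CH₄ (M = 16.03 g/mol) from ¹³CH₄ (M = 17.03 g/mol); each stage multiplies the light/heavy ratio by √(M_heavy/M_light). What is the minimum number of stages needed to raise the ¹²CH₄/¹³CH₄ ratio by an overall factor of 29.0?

Single-stage factor α = √(17.03/16.03), so ln α = ½ ln(1.06238) = 0.03026.
Need α^N ≥ 29.0 ⇒ N ≥ ln(29.0) / ln α = 3.367 / 0.03026 = 111.29.
Minimum whole number of stages: N = 112.

112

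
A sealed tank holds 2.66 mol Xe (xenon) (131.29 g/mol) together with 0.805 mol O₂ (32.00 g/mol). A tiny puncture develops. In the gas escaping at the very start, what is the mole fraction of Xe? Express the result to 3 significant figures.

0.620

Effusion rate of each component ∝ n_i/√M_i (partial pressure × 1/√M).
So x_Xe in the escaping gas = (n_Xe/√M_Xe) / Σ(n_i/√M_i)
= (2.66/√131.29) / (2.66/√131.29 + 0.805/√32.00) = 0.2321/(0.2321 + 0.1423) = 0.620.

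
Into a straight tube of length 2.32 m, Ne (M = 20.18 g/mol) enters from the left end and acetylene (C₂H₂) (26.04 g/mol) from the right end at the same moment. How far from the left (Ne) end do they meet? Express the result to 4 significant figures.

1.234 m

Graham's law gives d_Ne/d_C₂H₂ = rate_Ne/rate_C₂H₂ = √(M_C₂H₂/M_Ne) = √(26.04/20.18) = 1.136.
With d_Ne + d_C₂H₂ = 2.32 m, d_C₂H₂ = 2.32/(1 + 1.136) = 1.086 m.
d_Ne = 2.32 − 1.086 = 1.234 m.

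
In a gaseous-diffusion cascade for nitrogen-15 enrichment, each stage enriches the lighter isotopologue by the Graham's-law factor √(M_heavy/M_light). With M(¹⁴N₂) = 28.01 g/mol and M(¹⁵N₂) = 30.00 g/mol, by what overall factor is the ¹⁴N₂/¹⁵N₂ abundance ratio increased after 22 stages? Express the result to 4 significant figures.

Each stage multiplies the ratio by α = √(30.00/28.01), so after 22 stages the overall factor is α^22 = (30.00/28.01)^(22/2).
= 1.07105^11 = 2.128.

2.128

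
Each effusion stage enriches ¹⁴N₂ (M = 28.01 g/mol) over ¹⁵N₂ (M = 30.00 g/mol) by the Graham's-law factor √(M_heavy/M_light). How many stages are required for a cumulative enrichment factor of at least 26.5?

96

With α = √(30.00/28.01) per stage, ln α = ½ ln(1.07105) = 0.03432.
Need α^N ≥ 26.5 ⇒ N ≥ ln(26.5) / ln α = 3.277 / 0.03432 = 95.49.
So at least 96 stages are needed.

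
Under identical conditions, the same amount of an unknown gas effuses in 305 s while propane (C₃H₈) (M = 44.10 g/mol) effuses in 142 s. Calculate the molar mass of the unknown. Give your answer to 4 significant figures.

203.5 g/mol

Since effusion rate ∝ 1/√M, t_X/t_C₃H₈ = √(M_X/M_C₃H₈).
305/142 = 2.148 = √(M_X/44.10)
M_X = 44.10 × 2.148² = 44.10 × 4.613 = 203.5 g/mol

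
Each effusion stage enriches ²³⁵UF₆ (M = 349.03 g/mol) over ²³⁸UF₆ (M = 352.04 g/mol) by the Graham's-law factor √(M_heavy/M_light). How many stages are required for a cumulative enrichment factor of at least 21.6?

716

Single-stage factor α = √(352.04/349.03), so ln α = ½ ln(1.00862) = 0.004293.
Need α^N ≥ 21.6 ⇒ N ≥ ln(21.6) / ln α = 3.073 / 0.004293 = 715.67.
Minimum whole number of stages: N = 716.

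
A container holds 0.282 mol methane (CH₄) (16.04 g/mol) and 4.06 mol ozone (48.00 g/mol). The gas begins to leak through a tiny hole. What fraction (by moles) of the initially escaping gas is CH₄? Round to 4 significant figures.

Rate_i ∝ x_i/√M_i (Graham's law weighted by mole fraction), so the effusate composition follows n_i/√M_i.
Mole fraction of CH₄ in the effusate = (n_CH₄/√M_CH₄) / (n_CH₄/√M_CH₄ + n_O₃/√M_O₃)
= (0.282/√16.04) / (0.282/√16.04 + 4.06/√48.00) = 0.07041/(0.07041 + 0.5860) = 0.1073.

0.1073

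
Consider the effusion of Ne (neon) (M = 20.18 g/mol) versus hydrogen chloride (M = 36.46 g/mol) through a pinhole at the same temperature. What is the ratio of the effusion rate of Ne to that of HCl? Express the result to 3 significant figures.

1.34

Graham's law gives rate_Ne/rate_HCl = √(M_HCl/M_Ne) = √(36.46/20.18) = √1.807 = 1.34.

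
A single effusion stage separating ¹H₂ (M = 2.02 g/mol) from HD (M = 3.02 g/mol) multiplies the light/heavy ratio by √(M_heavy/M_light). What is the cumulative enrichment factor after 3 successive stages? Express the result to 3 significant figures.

1.83

Each stage multiplies the ratio by α = √(3.02/2.02), so after 3 stages the overall factor is α^3 = (3.02/2.02)^(3/2).
= 1.49505^(3/2) = 1.83.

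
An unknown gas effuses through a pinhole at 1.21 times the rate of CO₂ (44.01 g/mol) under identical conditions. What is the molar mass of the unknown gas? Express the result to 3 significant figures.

30.1 g/mol

Graham's law gives rate_X/rate_CO₂ = √(M_CO₂/M_X).
1.21 = √(44.01/M_X)
M_X = 44.01 / 1.21² = 44.01 / 1.464 = 30.1 g/mol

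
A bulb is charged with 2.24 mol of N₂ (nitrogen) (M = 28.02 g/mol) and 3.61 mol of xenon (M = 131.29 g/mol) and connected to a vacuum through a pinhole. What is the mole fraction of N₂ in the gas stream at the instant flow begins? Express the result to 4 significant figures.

0.5732

The effusion rate of species i is ∝ p_i/√M_i ∝ n_i/√M_i.
Mole fraction of N₂ in the effusate = (n_N₂/√M_N₂) / (n_N₂/√M_N₂ + n_Xe/√M_Xe)
= (2.24/√28.02) / (2.24/√28.02 + 3.61/√131.29) = 0.4232/(0.4232 + 0.3151) = 0.5732.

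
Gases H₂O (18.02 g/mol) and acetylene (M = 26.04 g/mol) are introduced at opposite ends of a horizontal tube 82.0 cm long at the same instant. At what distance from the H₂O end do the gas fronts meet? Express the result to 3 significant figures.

The fronts meet when d_H₂O + d_C₂H₂ = L with d_H₂O/d_C₂H₂ = √(M_C₂H₂/M_H₂O) (Graham's law). Here √(M_C₂H₂/M_H₂O) = √(26.04/18.02) = 1.202.
With d_H₂O + d_C₂H₂ = 82.0 cm, d_C₂H₂ = 82.0/(1 + 1.202) = 37.24 cm.
d_H₂O = 82.0 − 37.24 = 44.8 cm.

44.8 cm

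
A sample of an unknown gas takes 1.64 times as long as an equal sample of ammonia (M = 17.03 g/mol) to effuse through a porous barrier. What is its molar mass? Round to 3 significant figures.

45.8 g/mol

Using Graham's law: t_X/t_NH₃ = √(M_X/M_NH₃).
1.64 = √(M_X/17.03)
M_X = 17.03 × 1.64² = 17.03 × 2.690 = 45.8 g/mol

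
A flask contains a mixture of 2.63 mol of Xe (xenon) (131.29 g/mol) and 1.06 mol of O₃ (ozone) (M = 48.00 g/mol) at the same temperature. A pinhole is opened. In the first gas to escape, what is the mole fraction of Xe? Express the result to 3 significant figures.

Each component's effusion rate ∝ (its partial pressure)·(1/√M) ∝ n_i/√M_i.
Mole fraction of Xe in the effusate = (n_Xe/√M_Xe) / (n_Xe/√M_Xe + n_O₃/√M_O₃)
= (2.63/√131.29) / (2.63/√131.29 + 1.06/√48.00) = 0.2295/(0.2295 + 0.1530) = 0.600.

0.600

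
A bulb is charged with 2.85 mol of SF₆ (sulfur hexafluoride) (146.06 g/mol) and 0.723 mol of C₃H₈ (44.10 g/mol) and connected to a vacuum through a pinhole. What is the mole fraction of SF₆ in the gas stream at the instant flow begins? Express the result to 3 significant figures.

Effusion rate of each component ∝ n_i/√M_i (partial pressure × 1/√M).
So x_SF₆ in the escaping gas = (n_SF₆/√M_SF₆) / Σ(n_i/√M_i)
= (2.85/√146.06) / (2.85/√146.06 + 0.723/√44.10) = 0.2358/(0.2358 + 0.1089) = 0.684.

0.684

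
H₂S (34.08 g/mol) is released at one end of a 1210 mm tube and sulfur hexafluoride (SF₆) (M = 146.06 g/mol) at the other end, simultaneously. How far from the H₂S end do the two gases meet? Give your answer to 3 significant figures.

816 mm

Graham's law gives d_H₂S/d_SF₆ = rate_H₂S/rate_SF₆ = √(M_SF₆/M_H₂S) = √(146.06/34.08) = 2.070.
With d_H₂S + d_SF₆ = 1210 mm, d_SF₆ = 1210/(1 + 2.070) = 394.1 mm.
d_H₂S = 1210 − 394.1 = 816 mm.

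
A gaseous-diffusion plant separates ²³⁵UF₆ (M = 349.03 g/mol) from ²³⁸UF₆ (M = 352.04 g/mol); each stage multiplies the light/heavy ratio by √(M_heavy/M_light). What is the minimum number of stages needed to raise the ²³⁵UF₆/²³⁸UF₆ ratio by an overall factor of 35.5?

832

Per stage α = (352.04/349.03)^(1/2) = 1.00862^0.5, giving ln α = 0.004293.
Need α^N ≥ 35.5 ⇒ N ≥ ln(35.5) / ln α = 3.570 / 0.004293 = 831.39.
Minimum whole number of stages: N = 832.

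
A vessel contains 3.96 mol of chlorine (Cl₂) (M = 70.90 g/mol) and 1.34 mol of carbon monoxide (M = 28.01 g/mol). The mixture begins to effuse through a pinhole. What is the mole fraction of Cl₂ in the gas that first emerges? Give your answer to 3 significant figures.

0.650

The effusion rate of species i is ∝ p_i/√M_i ∝ n_i/√M_i.
Mole fraction of Cl₂ in the effusate = (n_Cl₂/√M_Cl₂) / (n_Cl₂/√M_Cl₂ + n_CO/√M_CO)
= (3.96/√70.90) / (3.96/√70.90 + 1.34/√28.01) = 0.4703/(0.4703 + 0.2532) = 0.650.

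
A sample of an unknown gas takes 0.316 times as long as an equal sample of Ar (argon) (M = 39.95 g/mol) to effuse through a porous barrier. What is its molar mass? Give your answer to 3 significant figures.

3.99 g/mol

Using Graham's law: t_X/t_Ar = √(M_X/M_Ar).
0.316 = √(M_X/39.95)
M_X = 39.95 × 0.316² = 39.95 × 0.09986 = 3.99 g/mol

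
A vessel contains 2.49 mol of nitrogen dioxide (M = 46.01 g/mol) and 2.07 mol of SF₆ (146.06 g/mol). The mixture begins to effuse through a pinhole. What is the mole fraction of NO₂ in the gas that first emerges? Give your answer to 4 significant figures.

0.6819

Rate_i ∝ x_i/√M_i (Graham's law weighted by mole fraction), so the effusate composition follows n_i/√M_i.
Mole fraction of NO₂ in the effusate = (n_NO₂/√M_NO₂) / (n_NO₂/√M_NO₂ + n_SF₆/√M_SF₆)
= (2.49/√46.01) / (2.49/√46.01 + 2.07/√146.06) = 0.3671/(0.3671 + 0.1713) = 0.6819.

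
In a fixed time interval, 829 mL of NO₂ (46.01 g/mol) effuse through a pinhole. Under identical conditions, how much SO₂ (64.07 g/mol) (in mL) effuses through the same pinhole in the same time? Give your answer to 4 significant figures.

By Graham's law, rate_SO₂/rate_NO₂ = √(M_NO₂/M_SO₂) = √(46.01/64.07) = √0.7181 = 0.8474.
So the volume for SO₂ is 829 × 0.8474 = 702.5 mL.

702.5 mL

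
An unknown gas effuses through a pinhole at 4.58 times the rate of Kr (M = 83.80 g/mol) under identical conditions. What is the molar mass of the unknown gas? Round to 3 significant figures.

3.99 g/mol

From Graham's law, rate_X/rate_Kr = √(M_Kr/M_X).
4.58 = √(83.80/M_X)
M_X = 83.80 / 4.58² = 83.80 / 20.98 = 3.99 g/mol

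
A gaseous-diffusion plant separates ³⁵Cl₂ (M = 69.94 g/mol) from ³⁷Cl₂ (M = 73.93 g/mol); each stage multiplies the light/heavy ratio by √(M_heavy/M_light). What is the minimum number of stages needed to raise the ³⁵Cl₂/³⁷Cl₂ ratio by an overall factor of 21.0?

110

Single-stage factor α = √(73.93/69.94), so ln α = ½ ln(1.05705) = 0.02774.
Need α^N ≥ 21.0 ⇒ N ≥ ln(21.0) / ln α = 3.045 / 0.02774 = 109.75.
So at least 110 stages are needed.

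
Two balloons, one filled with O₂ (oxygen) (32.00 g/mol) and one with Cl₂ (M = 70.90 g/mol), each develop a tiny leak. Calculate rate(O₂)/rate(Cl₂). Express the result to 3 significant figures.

1.49

By Graham's law, rate_O₂/rate_Cl₂ = √(M_Cl₂/M_O₂) = √(70.90/32.00) = √2.216 = 1.49.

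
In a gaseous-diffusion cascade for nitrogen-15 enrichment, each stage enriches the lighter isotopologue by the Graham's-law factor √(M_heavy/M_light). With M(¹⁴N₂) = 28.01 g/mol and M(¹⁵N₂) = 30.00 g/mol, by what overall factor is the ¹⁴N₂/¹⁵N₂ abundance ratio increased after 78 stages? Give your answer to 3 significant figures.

14.5

Overall factor = α^78 with α = √(30.00/28.01), i.e. (30.00/28.01)^(78/2).
= 1.07105^39 = 14.5.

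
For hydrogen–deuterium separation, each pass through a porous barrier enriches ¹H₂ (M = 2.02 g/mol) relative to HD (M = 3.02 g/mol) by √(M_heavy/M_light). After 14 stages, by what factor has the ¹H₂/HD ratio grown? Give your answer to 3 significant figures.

The single-stage factor is √(M_heavy/M_light), so 14 stages give [√(3.02/2.02)]^14 = (3.02/2.02)^(14/2).
= 1.49505^7 = 16.7.

16.7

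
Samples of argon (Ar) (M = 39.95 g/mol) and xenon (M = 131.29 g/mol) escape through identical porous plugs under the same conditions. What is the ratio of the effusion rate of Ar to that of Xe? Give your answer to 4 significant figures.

Graham's law gives rate_Ar/rate_Xe = √(M_Xe/M_Ar) = √(131.29/39.95) = √3.286 = 1.813.

1.813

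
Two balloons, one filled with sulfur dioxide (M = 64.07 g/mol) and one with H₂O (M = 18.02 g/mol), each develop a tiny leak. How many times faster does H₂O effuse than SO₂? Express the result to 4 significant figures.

From Graham's law, rate_H₂O/rate_SO₂ = √(M_SO₂/M_H₂O) = √(64.07/18.02) = √3.555 = 1.886.

1.886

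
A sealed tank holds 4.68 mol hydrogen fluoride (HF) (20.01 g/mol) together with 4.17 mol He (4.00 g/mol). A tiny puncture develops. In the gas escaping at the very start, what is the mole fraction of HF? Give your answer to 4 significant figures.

0.3341

Effusion rate of each component ∝ n_i/√M_i (partial pressure × 1/√M).
x_HF(eff) = (n_HF/√M_HF) / (n_HF/√M_HF + n_He/√M_He)
= (4.68/√20.01) / (4.68/√20.01 + 4.17/√4.00) = 1.046/(1.046 + 2.085) = 0.3341.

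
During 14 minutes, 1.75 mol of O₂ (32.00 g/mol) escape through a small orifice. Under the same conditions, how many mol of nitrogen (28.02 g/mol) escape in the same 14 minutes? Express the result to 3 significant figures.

1.87 mol

Since effusion rate ∝ 1/√M, rate_N₂/rate_O₂ = √(M_O₂/M_N₂) = √(32.00/28.02) = √1.142 = 1.069.
So the amount for N₂ is 1.75 × 1.069 = 1.87 mol.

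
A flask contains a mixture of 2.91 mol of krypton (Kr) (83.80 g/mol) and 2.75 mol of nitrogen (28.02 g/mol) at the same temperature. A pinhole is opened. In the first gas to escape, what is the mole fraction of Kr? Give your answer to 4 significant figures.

0.3796

Each component's effusion rate ∝ (its partial pressure)·(1/√M) ∝ n_i/√M_i.
x_Kr(eff) = (n_Kr/√M_Kr) / (n_Kr/√M_Kr + n_N₂/√M_N₂)
= (2.91/√83.80) / (2.91/√83.80 + 2.75/√28.02) = 0.3179/(0.3179 + 0.5195) = 0.3796.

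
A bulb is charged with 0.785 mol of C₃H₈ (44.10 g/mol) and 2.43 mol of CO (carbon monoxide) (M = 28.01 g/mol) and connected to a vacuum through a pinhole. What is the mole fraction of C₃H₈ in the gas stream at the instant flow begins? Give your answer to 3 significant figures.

0.205

Effusion rate of each component ∝ n_i/√M_i (partial pressure × 1/√M).
So x_C₃H₈ in the escaping gas = (n_C₃H₈/√M_C₃H₈) / Σ(n_i/√M_i)
= (0.785/√44.10) / (0.785/√44.10 + 2.43/√28.01) = 0.1182/(0.1182 + 0.4591) = 0.205.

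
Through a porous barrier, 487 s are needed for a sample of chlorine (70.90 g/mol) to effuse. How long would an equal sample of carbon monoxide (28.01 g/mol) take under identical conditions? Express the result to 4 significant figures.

306.1 s

Since effusion rate ∝ 1/√M, t_CO/t_Cl₂ = √(M_CO/M_Cl₂) = √(28.01/70.90) = √0.3951 = 0.6285.
So the time for CO is 487 × 0.6285 = 306.1 s.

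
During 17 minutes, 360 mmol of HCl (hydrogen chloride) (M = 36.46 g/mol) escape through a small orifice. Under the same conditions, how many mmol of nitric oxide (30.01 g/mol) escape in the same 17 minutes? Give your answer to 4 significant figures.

By Graham's law, rate_NO/rate_HCl = √(M_HCl/M_NO) = √(36.46/30.01) = √1.215 = 1.102.
So the amount for NO is 360 × 1.102 = 396.8 mmol.

396.8 mmol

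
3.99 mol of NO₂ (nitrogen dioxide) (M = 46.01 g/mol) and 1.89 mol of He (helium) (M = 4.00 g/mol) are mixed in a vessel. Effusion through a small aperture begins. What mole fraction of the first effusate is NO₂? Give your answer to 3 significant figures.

The effusion rate of species i is ∝ p_i/√M_i ∝ n_i/√M_i.
So x_NO₂ in the escaping gas = (n_NO₂/√M_NO₂) / Σ(n_i/√M_i)
= (3.99/√46.01) / (3.99/√46.01 + 1.89/√4.00) = 0.5882/(0.5882 + 0.9450) = 0.384.

0.384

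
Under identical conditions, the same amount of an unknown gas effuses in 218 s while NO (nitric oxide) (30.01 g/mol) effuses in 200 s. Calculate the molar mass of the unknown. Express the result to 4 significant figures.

Graham's law gives t_X/t_NO = √(M_X/M_NO).
218/200 = 1.090 = √(M_X/30.01)
M_X = 30.01 × 1.090² = 30.01 × 1.188 = 35.65 g/mol

35.65 g/mol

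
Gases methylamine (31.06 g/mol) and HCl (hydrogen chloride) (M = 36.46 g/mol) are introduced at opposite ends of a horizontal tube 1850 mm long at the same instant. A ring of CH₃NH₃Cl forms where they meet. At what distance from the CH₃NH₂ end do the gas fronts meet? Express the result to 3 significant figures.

962 mm

Graham's law gives d_CH₃NH₂/d_HCl = rate_CH₃NH₂/rate_HCl = √(M_HCl/M_CH₃NH₂) = √(36.46/31.06) = 1.083.
With d_CH₃NH₂ + d_HCl = 1850 mm, d_HCl = 1850/(1 + 1.083) = 888.0 mm.
d_CH₃NH₂ = 1850 − 888.0 = 962 mm.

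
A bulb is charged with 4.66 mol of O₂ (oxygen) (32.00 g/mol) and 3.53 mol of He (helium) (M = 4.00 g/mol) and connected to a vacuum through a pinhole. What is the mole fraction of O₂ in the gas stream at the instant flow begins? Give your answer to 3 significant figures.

The effusion rate of species i is ∝ p_i/√M_i ∝ n_i/√M_i.
Mole fraction of O₂ in the effusate = (n_O₂/√M_O₂) / (n_O₂/√M_O₂ + n_He/√M_He)
= (4.66/√32.00) / (4.66/√32.00 + 3.53/√4.00) = 0.8238/(0.8238 + 1.765) = 0.318.

0.318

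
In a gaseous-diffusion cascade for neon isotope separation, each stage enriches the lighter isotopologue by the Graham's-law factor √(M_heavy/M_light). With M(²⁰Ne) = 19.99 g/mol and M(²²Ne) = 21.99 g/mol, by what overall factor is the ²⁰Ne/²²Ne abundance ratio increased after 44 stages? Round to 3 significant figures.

8.15

Each stage multiplies the ratio by α = √(21.99/19.99), so after 44 stages the overall factor is α^44 = (21.99/19.99)^(44/2).
= 1.10005^22 = 8.15.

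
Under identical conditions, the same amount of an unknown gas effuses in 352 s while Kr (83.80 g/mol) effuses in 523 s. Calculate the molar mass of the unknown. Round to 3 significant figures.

Since effusion rate ∝ 1/√M, t_X/t_Kr = √(M_X/M_Kr).
352/523 = 0.6730 = √(M_X/83.80)
M_X = 83.80 × 0.6730² = 83.80 × 0.4530 = 38.0 g/mol

38.0 g/mol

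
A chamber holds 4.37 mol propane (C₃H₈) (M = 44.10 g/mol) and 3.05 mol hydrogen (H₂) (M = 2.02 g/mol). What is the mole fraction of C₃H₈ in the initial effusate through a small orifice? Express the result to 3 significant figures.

Each component's effusion rate ∝ (its partial pressure)·(1/√M) ∝ n_i/√M_i.
x_C₃H₈(eff) = (n_C₃H₈/√M_C₃H₈) / (n_C₃H₈/√M_C₃H₈ + n_H₂/√M_H₂)
= (4.37/√44.10) / (4.37/√44.10 + 3.05/√2.02) = 0.6581/(0.6581 + 2.146) = 0.235.

0.235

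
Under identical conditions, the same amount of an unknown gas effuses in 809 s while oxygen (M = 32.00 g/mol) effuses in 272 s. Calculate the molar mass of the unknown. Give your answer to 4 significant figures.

Using Graham's law: t_X/t_O₂ = √(M_X/M_O₂).
809/272 = 2.974 = √(M_X/32.00)
M_X = 32.00 × 2.974² = 32.00 × 8.846 = 283.1 g/mol

283.1 g/mol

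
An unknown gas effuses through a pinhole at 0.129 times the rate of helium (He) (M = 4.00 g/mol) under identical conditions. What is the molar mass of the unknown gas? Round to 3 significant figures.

240 g/mol

Since effusion rate ∝ 1/√M, rate_X/rate_He = √(M_He/M_X).
0.129 = √(4.00/M_X)
M_X = 4.00 / 0.129² = 4.00 / 0.01664 = 240 g/mol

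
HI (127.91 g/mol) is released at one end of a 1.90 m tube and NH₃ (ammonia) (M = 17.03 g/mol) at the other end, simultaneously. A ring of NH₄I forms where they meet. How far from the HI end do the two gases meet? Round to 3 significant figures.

0.508 m

The fronts meet when d_HI + d_NH₃ = L with d_HI/d_NH₃ = √(M_NH₃/M_HI) (Graham's law). Here √(M_NH₃/M_HI) = √(17.03/127.91) = 0.3649.
With d_HI + d_NH₃ = 1.90 m, d_NH₃ = 1.90/(1 + 0.3649) = 1.392 m.
d_HI = 1.90 − 1.392 = 0.508 m.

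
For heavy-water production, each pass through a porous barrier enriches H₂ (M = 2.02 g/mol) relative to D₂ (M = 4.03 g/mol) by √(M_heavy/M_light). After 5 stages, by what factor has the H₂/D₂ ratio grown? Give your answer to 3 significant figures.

5.62

After 5 stages the ratio has grown by (√(4.03/2.02))^5 = (4.03/2.02)^(5/2).
= 1.99505^(5/2) = 5.62.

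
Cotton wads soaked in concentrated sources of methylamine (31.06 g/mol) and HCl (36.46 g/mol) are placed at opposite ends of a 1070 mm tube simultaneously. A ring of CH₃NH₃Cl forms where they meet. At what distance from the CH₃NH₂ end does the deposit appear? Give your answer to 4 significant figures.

556.4 mm

In equal time, each gas travels a distance ∝ its rate ∝ 1/√M, so d_CH₃NH₂/d_HCl = √(M_HCl/M_CH₃NH₂) = √(36.46/31.06) = 1.083.
With d_CH₃NH₂ + d_HCl = 1070 mm, d_HCl = 1070/(1 + 1.083) = 513.6 mm.
d_CH₃NH₂ = 1070 − 513.6 = 556.4 mm.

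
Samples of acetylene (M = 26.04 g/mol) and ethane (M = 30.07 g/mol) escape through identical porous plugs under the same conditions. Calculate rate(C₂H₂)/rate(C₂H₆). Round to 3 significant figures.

1.07

Since effusion rate ∝ 1/√M, rate_C₂H₂/rate_C₂H₆ = √(M_C₂H₆/M_C₂H₂) = √(30.07/26.04) = √1.155 = 1.07.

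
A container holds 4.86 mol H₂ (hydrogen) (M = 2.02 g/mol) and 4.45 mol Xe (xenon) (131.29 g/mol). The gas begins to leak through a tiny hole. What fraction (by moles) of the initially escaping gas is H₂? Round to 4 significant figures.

0.8980

The effusion rate of species i is ∝ p_i/√M_i ∝ n_i/√M_i.
x_H₂(eff) = (n_H₂/√M_H₂) / (n_H₂/√M_H₂ + n_Xe/√M_Xe)
= (4.86/√2.02) / (4.86/√2.02 + 4.45/√131.29) = 3.419/(3.419 + 0.3884) = 0.8980.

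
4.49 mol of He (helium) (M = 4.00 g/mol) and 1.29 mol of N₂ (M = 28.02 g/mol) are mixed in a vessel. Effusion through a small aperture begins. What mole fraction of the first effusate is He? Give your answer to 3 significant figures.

0.902

The effusion rate of species i is ∝ p_i/√M_i ∝ n_i/√M_i.
Mole fraction of He in the effusate = (n_He/√M_He) / (n_He/√M_He + n_N₂/√M_N₂)
= (4.49/√4.00) / (4.49/√4.00 + 1.29/√28.02) = 2.245/(2.245 + 0.2437) = 0.902.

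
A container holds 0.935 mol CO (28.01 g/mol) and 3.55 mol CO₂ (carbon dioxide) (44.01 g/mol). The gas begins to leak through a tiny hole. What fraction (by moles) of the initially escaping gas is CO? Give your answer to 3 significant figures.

0.248

Effusion rate of each component ∝ n_i/√M_i (partial pressure × 1/√M).
Mole fraction of CO in the effusate = (n_CO/√M_CO) / (n_CO/√M_CO + n_CO₂/√M_CO₂)
= (0.935/√28.01) / (0.935/√28.01 + 3.55/√44.01) = 0.1767/(0.1767 + 0.5351) = 0.248.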